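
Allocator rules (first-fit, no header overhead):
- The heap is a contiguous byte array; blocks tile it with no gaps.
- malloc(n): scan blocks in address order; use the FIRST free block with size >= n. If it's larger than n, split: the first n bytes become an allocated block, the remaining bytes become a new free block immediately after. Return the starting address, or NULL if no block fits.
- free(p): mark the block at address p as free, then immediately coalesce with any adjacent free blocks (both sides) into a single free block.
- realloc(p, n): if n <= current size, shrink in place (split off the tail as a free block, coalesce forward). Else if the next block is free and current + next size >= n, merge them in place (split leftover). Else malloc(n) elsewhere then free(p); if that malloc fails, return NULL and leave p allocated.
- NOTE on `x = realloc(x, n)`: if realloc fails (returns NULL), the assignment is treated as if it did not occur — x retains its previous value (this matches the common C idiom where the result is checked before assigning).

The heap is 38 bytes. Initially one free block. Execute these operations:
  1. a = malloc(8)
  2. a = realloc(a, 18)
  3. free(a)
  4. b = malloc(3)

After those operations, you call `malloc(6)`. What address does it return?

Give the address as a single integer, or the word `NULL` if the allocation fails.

Answer: 3

Derivation:
Op 1: a = malloc(8) -> a = 0; heap: [0-7 ALLOC][8-37 FREE]
Op 2: a = realloc(a, 18) -> a = 0; heap: [0-17 ALLOC][18-37 FREE]
Op 3: free(a) -> (freed a); heap: [0-37 FREE]
Op 4: b = malloc(3) -> b = 0; heap: [0-2 ALLOC][3-37 FREE]
malloc(6): first-fit scan over [0-2 ALLOC][3-37 FREE] -> 3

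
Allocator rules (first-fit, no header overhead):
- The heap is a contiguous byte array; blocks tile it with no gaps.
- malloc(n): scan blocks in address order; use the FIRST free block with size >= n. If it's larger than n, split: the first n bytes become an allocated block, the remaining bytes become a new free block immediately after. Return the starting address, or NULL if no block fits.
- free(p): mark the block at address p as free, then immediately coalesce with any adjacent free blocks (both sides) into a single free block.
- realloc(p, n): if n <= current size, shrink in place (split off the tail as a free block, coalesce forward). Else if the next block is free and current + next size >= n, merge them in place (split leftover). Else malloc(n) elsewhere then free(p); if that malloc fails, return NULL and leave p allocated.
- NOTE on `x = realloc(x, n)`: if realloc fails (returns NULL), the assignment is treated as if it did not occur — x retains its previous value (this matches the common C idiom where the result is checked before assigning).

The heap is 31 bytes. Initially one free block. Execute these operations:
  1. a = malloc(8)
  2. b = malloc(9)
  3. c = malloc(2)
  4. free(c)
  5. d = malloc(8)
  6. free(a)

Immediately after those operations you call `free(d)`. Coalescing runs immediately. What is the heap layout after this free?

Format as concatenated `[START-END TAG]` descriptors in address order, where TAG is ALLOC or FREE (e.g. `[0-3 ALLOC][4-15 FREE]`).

Answer: [0-7 FREE][8-16 ALLOC][17-30 FREE]

Derivation:
Op 1: a = malloc(8) -> a = 0; heap: [0-7 ALLOC][8-30 FREE]
Op 2: b = malloc(9) -> b = 8; heap: [0-7 ALLOC][8-16 ALLOC][17-30 FREE]
Op 3: c = malloc(2) -> c = 17; heap: [0-7 ALLOC][8-16 ALLOC][17-18 ALLOC][19-30 FREE]
Op 4: free(c) -> (freed c); heap: [0-7 ALLOC][8-16 ALLOC][17-30 FREE]
Op 5: d = malloc(8) -> d = 17; heap: [0-7 ALLOC][8-16 ALLOC][17-24 ALLOC][25-30 FREE]
Op 6: free(a) -> (freed a); heap: [0-7 FREE][8-16 ALLOC][17-24 ALLOC][25-30 FREE]
free(d): d = 17 -> block [17-24 ALLOC]; mark free, coalesce with adjacent free neighbors -> [0-7 FREE][8-16 ALLOC][17-30 FREE]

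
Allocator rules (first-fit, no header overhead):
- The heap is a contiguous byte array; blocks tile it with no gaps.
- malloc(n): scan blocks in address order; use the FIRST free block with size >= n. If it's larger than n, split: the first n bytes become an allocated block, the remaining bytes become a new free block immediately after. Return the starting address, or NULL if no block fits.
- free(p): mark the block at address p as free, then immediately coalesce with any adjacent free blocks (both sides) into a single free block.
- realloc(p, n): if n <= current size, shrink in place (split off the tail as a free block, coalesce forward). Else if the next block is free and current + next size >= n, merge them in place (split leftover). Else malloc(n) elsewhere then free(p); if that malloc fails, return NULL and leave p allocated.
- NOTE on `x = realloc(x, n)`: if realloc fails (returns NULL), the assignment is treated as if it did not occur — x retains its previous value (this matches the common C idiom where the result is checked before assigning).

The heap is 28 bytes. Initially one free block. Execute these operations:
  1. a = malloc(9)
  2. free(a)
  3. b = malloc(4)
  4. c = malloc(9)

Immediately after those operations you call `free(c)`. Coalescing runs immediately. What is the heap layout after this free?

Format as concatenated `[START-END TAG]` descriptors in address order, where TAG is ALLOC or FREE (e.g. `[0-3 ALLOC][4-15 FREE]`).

Answer: [0-3 ALLOC][4-27 FREE]

Derivation:
Op 1: a = malloc(9) -> a = 0; heap: [0-8 ALLOC][9-27 FREE]
Op 2: free(a) -> (freed a); heap: [0-27 FREE]
Op 3: b = malloc(4) -> b = 0; heap: [0-3 ALLOC][4-27 FREE]
Op 4: c = malloc(9) -> c = 4; heap: [0-3 ALLOC][4-12 ALLOC][13-27 FREE]
free(c): c = 4 -> block [4-12 ALLOC]; mark free, coalesce with adjacent free neighbors -> [0-3 ALLOC][4-27 FREE]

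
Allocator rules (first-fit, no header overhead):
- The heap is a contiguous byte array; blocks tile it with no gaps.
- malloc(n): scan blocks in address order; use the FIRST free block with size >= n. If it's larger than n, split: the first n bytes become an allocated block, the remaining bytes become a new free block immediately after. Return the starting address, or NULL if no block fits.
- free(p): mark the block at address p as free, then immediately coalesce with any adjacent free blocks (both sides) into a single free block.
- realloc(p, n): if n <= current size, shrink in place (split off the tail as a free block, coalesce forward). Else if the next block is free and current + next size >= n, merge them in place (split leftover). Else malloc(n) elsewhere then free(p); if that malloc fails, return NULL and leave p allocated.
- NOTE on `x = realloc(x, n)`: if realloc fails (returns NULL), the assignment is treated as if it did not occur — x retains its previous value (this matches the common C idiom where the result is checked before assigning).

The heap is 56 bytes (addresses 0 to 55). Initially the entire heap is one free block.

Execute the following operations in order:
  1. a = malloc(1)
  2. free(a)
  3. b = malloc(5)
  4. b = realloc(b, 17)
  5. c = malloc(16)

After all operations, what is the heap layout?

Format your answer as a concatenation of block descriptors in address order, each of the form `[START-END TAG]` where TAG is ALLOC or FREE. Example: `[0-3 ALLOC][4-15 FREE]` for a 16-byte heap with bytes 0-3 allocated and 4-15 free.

Op 1: a = malloc(1) -> a = 0; heap: [0-0 ALLOC][1-55 FREE]
Op 2: free(a) -> (freed a); heap: [0-55 FREE]
Op 3: b = malloc(5) -> b = 0; heap: [0-4 ALLOC][5-55 FREE]
Op 4: b = realloc(b, 17) -> b = 0; heap: [0-16 ALLOC][17-55 FREE]
Op 5: c = malloc(16) -> c = 17; heap: [0-16 ALLOC][17-32 ALLOC][33-55 FREE]

Answer: [0-16 ALLOC][17-32 ALLOC][33-55 FREE]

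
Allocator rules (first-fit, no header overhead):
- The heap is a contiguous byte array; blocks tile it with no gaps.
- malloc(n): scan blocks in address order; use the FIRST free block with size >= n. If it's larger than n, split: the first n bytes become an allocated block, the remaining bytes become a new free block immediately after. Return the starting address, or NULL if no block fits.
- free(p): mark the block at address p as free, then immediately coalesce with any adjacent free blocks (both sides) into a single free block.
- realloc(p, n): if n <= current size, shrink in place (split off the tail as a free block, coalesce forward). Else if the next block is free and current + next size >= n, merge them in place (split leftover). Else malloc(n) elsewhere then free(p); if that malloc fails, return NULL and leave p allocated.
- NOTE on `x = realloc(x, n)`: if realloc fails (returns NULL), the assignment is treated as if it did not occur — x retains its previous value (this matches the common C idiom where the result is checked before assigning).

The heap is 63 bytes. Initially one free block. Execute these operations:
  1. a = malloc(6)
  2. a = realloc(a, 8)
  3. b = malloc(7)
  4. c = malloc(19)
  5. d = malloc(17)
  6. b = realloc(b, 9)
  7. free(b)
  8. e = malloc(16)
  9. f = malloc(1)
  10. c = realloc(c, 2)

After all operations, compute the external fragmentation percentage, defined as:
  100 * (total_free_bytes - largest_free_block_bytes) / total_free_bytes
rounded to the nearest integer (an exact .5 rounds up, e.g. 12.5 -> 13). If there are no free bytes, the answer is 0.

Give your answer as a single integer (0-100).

Op 1: a = malloc(6) -> a = 0; heap: [0-5 ALLOC][6-62 FREE]
Op 2: a = realloc(a, 8) -> a = 0; heap: [0-7 ALLOC][8-62 FREE]
Op 3: b = malloc(7) -> b = 8; heap: [0-7 ALLOC][8-14 ALLOC][15-62 FREE]
Op 4: c = malloc(19) -> c = 15; heap: [0-7 ALLOC][8-14 ALLOC][15-33 ALLOC][34-62 FREE]
Op 5: d = malloc(17) -> d = 34; heap: [0-7 ALLOC][8-14 ALLOC][15-33 ALLOC][34-50 ALLOC][51-62 FREE]
Op 6: b = realloc(b, 9) -> b = 51; heap: [0-7 ALLOC][8-14 FREE][15-33 ALLOC][34-50 ALLOC][51-59 ALLOC][60-62 FREE]
Op 7: free(b) -> (freed b); heap: [0-7 ALLOC][8-14 FREE][15-33 ALLOC][34-50 ALLOC][51-62 FREE]
Op 8: e = malloc(16) -> e = NULL; heap: [0-7 ALLOC][8-14 FREE][15-33 ALLOC][34-50 ALLOC][51-62 FREE]
Op 9: f = malloc(1) -> f = 8; heap: [0-7 ALLOC][8-8 ALLOC][9-14 FREE][15-33 ALLOC][34-50 ALLOC][51-62 FREE]
Op 10: c = realloc(c, 2) -> c = 15; heap: [0-7 ALLOC][8-8 ALLOC][9-14 FREE][15-16 ALLOC][17-33 FREE][34-50 ALLOC][51-62 FREE]
Free blocks: [6 17 12] total_free=35 largest=17 -> 100*(35-17)/35 = 1800/35 ≈ 51.429 -> rounds to 51

Answer: 51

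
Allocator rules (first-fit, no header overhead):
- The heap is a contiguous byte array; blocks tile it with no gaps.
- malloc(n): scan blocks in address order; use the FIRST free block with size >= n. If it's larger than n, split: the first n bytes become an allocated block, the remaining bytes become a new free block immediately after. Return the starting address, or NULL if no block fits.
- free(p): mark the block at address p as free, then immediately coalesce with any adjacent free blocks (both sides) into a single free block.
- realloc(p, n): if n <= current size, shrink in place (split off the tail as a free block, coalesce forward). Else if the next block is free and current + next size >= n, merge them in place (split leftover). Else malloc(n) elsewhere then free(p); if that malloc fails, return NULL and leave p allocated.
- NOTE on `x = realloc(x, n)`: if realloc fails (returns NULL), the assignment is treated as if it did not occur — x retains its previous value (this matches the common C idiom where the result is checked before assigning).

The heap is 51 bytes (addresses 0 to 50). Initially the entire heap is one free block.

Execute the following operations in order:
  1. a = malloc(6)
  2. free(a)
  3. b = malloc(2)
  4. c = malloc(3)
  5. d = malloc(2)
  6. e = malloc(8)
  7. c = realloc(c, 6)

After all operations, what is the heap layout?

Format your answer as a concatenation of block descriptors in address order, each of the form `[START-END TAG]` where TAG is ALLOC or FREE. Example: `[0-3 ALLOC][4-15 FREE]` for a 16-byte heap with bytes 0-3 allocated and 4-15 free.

Answer: [0-1 ALLOC][2-4 FREE][5-6 ALLOC][7-14 ALLOC][15-20 ALLOC][21-50 FREE]

Derivation:
Op 1: a = malloc(6) -> a = 0; heap: [0-5 ALLOC][6-50 FREE]
Op 2: free(a) -> (freed a); heap: [0-50 FREE]
Op 3: b = malloc(2) -> b = 0; heap: [0-1 ALLOC][2-50 FREE]
Op 4: c = malloc(3) -> c = 2; heap: [0-1 ALLOC][2-4 ALLOC][5-50 FREE]
Op 5: d = malloc(2) -> d = 5; heap: [0-1 ALLOC][2-4 ALLOC][5-6 ALLOC][7-50 FREE]
Op 6: e = malloc(8) -> e = 7; heap: [0-1 ALLOC][2-4 ALLOC][5-6 ALLOC][7-14 ALLOC][15-50 FREE]
Op 7: c = realloc(c, 6) -> c = 15; heap: [0-1 ALLOC][2-4 FREE][5-6 ALLOC][7-14 ALLOC][15-20 ALLOC][21-50 FREE]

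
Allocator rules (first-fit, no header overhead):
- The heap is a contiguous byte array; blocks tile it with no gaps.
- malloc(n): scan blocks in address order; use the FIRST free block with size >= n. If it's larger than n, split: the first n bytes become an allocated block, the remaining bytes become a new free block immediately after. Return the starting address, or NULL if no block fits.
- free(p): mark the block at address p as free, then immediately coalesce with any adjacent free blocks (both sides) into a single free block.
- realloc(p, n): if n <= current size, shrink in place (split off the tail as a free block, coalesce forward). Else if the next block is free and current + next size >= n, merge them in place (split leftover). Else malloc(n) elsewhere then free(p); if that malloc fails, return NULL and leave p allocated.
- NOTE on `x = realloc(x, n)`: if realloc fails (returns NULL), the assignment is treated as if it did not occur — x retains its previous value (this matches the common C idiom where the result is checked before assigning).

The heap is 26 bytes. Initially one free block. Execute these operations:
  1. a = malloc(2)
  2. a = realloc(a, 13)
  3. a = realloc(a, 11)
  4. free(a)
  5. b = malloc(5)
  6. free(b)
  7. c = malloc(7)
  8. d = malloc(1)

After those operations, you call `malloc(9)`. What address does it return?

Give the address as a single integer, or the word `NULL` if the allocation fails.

Op 1: a = malloc(2) -> a = 0; heap: [0-1 ALLOC][2-25 FREE]
Op 2: a = realloc(a, 13) -> a = 0; heap: [0-12 ALLOC][13-25 FREE]
Op 3: a = realloc(a, 11) -> a = 0; heap: [0-10 ALLOC][11-25 FREE]
Op 4: free(a) -> (freed a); heap: [0-25 FREE]
Op 5: b = malloc(5) -> b = 0; heap: [0-4 ALLOC][5-25 FREE]
Op 6: free(b) -> (freed b); heap: [0-25 FREE]
Op 7: c = malloc(7) -> c = 0; heap: [0-6 ALLOC][7-25 FREE]
Op 8: d = malloc(1) -> d = 7; heap: [0-6 ALLOC][7-7 ALLOC][8-25 FREE]
malloc(9): first-fit scan over [0-6 ALLOC][7-7 ALLOC][8-25 FREE] -> 8

Answer: 8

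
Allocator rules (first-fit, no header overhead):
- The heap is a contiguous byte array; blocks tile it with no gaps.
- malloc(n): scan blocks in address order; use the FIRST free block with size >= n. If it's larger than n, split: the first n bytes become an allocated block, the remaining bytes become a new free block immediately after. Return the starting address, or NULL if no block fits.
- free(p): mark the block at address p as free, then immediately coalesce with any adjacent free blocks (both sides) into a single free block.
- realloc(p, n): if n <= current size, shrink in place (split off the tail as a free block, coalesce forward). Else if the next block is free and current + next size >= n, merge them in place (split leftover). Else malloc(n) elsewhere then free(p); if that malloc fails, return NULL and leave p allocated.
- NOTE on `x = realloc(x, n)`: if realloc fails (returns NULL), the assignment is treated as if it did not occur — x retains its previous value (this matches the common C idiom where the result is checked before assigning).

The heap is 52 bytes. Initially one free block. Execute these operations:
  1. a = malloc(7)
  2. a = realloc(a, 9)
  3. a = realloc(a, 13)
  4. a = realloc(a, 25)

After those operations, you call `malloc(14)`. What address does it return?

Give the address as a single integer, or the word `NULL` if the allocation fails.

Op 1: a = malloc(7) -> a = 0; heap: [0-6 ALLOC][7-51 FREE]
Op 2: a = realloc(a, 9) -> a = 0; heap: [0-8 ALLOC][9-51 FREE]
Op 3: a = realloc(a, 13) -> a = 0; heap: [0-12 ALLOC][13-51 FREE]
Op 4: a = realloc(a, 25) -> a = 0; heap: [0-24 ALLOC][25-51 FREE]
malloc(14): first-fit scan over [0-24 ALLOC][25-51 FREE] -> 25

Answer: 25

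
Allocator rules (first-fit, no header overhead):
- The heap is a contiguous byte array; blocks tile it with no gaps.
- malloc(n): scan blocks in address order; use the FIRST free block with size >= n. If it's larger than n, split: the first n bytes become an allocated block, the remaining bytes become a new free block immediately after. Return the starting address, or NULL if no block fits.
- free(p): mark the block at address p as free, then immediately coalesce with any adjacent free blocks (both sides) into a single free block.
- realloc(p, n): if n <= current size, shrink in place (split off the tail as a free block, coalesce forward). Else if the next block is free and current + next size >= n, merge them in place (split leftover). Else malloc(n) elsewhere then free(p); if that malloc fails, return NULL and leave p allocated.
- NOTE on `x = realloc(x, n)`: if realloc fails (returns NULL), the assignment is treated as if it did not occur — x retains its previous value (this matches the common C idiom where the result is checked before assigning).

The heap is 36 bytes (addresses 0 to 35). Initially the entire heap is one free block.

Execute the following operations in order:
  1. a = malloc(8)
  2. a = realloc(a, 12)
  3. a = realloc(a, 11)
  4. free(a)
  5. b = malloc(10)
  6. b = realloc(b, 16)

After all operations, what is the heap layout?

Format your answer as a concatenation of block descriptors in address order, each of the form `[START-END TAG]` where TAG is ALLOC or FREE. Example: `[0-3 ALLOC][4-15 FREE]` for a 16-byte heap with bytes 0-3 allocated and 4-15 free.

Op 1: a = malloc(8) -> a = 0; heap: [0-7 ALLOC][8-35 FREE]
Op 2: a = realloc(a, 12) -> a = 0; heap: [0-11 ALLOC][12-35 FREE]
Op 3: a = realloc(a, 11) -> a = 0; heap: [0-10 ALLOC][11-35 FREE]
Op 4: free(a) -> (freed a); heap: [0-35 FREE]
Op 5: b = malloc(10) -> b = 0; heap: [0-9 ALLOC][10-35 FREE]
Op 6: b = realloc(b, 16) -> b = 0; heap: [0-15 ALLOC][16-35 FREE]

Answer: [0-15 ALLOC][16-35 FREE]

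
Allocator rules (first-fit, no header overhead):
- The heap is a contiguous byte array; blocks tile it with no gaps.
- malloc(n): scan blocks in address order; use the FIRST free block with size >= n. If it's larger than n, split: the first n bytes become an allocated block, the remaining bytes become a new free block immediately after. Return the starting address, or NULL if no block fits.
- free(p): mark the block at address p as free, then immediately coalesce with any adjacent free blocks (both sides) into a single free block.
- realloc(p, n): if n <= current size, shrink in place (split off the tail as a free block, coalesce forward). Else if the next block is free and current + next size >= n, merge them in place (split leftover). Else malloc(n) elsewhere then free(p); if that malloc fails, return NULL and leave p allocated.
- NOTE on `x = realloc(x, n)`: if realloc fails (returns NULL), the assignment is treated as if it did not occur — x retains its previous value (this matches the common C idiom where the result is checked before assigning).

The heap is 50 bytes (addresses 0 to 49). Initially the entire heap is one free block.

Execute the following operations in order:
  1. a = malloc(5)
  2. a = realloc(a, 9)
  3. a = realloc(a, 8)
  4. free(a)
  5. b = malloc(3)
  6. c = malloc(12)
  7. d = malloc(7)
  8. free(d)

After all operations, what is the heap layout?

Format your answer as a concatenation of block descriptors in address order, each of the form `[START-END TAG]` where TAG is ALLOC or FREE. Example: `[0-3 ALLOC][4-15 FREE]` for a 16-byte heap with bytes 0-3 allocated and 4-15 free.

Answer: [0-2 ALLOC][3-14 ALLOC][15-49 FREE]

Derivation:
Op 1: a = malloc(5) -> a = 0; heap: [0-4 ALLOC][5-49 FREE]
Op 2: a = realloc(a, 9) -> a = 0; heap: [0-8 ALLOC][9-49 FREE]
Op 3: a = realloc(a, 8) -> a = 0; heap: [0-7 ALLOC][8-49 FREE]
Op 4: free(a) -> (freed a); heap: [0-49 FREE]
Op 5: b = malloc(3) -> b = 0; heap: [0-2 ALLOC][3-49 FREE]
Op 6: c = malloc(12) -> c = 3; heap: [0-2 ALLOC][3-14 ALLOC][15-49 FREE]
Op 7: d = malloc(7) -> d = 15; heap: [0-2 ALLOC][3-14 ALLOC][15-21 ALLOC][22-49 FREE]
Op 8: free(d) -> (freed d); heap: [0-2 ALLOC][3-14 ALLOC][15-49 FREE]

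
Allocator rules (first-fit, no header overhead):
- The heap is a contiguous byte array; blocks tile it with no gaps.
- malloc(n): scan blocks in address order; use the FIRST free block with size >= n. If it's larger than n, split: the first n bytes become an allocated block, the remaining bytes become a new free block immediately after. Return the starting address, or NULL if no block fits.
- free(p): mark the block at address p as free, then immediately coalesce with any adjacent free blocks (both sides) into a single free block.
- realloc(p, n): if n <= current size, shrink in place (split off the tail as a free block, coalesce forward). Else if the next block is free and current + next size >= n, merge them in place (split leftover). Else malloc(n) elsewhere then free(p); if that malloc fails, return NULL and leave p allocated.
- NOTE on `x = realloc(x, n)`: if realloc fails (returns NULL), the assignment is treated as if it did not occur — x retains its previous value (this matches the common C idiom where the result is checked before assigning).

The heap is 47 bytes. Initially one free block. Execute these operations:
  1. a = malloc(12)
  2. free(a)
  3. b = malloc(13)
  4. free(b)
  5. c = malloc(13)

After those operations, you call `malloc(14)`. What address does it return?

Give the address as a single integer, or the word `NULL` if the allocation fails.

Answer: 13

Derivation:
Op 1: a = malloc(12) -> a = 0; heap: [0-11 ALLOC][12-46 FREE]
Op 2: free(a) -> (freed a); heap: [0-46 FREE]
Op 3: b = malloc(13) -> b = 0; heap: [0-12 ALLOC][13-46 FREE]
Op 4: free(b) -> (freed b); heap: [0-46 FREE]
Op 5: c = malloc(13) -> c = 0; heap: [0-12 ALLOC][13-46 FREE]
malloc(14): first-fit scan over [0-12 ALLOC][13-46 FREE] -> 13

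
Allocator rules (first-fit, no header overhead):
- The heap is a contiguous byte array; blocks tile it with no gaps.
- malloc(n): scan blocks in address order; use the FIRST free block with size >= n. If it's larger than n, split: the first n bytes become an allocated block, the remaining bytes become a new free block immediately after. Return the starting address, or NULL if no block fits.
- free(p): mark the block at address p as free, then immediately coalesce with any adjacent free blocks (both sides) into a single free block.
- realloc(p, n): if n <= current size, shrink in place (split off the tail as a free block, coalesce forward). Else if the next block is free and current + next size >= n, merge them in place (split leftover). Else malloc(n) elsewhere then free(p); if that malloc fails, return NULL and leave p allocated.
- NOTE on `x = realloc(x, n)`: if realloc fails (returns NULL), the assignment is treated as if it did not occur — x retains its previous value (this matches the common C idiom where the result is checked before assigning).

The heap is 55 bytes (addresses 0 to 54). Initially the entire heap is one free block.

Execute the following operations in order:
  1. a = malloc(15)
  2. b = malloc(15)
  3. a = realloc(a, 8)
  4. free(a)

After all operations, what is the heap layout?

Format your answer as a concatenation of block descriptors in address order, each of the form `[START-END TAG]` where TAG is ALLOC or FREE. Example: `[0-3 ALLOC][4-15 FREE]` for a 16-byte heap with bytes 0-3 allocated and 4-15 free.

Answer: [0-14 FREE][15-29 ALLOC][30-54 FREE]

Derivation:
Op 1: a = malloc(15) -> a = 0; heap: [0-14 ALLOC][15-54 FREE]
Op 2: b = malloc(15) -> b = 15; heap: [0-14 ALLOC][15-29 ALLOC][30-54 FREE]
Op 3: a = realloc(a, 8) -> a = 0; heap: [0-7 ALLOC][8-14 FREE][15-29 ALLOC][30-54 FREE]
Op 4: free(a) -> (freed a); heap: [0-14 FREE][15-29 ALLOC][30-54 FREE]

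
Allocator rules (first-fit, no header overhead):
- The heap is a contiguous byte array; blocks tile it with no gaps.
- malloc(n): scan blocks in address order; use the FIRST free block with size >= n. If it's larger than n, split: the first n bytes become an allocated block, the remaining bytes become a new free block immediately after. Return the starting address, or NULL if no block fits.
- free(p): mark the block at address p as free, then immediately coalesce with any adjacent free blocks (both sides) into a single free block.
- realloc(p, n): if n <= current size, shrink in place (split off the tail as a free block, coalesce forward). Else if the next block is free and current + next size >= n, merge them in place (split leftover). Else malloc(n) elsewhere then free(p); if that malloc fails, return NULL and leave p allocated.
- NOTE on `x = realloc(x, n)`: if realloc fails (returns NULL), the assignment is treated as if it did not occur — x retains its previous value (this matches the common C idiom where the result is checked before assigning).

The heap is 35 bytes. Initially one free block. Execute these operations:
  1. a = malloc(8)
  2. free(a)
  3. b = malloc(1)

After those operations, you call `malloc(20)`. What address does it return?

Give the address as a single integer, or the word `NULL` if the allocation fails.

Answer: 1

Derivation:
Op 1: a = malloc(8) -> a = 0; heap: [0-7 ALLOC][8-34 FREE]
Op 2: free(a) -> (freed a); heap: [0-34 FREE]
Op 3: b = malloc(1) -> b = 0; heap: [0-0 ALLOC][1-34 FREE]
malloc(20): first-fit scan over [0-0 ALLOC][1-34 FREE] -> 1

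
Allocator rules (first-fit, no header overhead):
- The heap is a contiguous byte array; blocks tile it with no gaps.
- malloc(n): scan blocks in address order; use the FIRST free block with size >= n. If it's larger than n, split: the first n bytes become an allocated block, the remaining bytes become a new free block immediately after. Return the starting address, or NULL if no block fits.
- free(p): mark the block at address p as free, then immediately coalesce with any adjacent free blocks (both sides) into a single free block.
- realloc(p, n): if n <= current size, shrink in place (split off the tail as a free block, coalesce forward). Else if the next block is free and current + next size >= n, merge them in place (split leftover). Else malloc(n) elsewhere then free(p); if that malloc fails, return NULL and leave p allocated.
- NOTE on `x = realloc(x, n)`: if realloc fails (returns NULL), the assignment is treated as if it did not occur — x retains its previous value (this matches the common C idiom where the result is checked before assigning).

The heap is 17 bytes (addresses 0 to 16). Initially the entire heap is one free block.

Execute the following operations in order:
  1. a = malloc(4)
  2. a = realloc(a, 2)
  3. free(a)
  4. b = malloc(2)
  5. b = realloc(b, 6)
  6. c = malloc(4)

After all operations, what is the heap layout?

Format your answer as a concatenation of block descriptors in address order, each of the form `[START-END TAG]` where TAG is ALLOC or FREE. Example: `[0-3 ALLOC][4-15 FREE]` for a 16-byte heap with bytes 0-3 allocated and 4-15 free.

Op 1: a = malloc(4) -> a = 0; heap: [0-3 ALLOC][4-16 FREE]
Op 2: a = realloc(a, 2) -> a = 0; heap: [0-1 ALLOC][2-16 FREE]
Op 3: free(a) -> (freed a); heap: [0-16 FREE]
Op 4: b = malloc(2) -> b = 0; heap: [0-1 ALLOC][2-16 FREE]
Op 5: b = realloc(b, 6) -> b = 0; heap: [0-5 ALLOC][6-16 FREE]
Op 6: c = malloc(4) -> c = 6; heap: [0-5 ALLOC][6-9 ALLOC][10-16 FREE]

Answer: [0-5 ALLOC][6-9 ALLOC][10-16 FREE]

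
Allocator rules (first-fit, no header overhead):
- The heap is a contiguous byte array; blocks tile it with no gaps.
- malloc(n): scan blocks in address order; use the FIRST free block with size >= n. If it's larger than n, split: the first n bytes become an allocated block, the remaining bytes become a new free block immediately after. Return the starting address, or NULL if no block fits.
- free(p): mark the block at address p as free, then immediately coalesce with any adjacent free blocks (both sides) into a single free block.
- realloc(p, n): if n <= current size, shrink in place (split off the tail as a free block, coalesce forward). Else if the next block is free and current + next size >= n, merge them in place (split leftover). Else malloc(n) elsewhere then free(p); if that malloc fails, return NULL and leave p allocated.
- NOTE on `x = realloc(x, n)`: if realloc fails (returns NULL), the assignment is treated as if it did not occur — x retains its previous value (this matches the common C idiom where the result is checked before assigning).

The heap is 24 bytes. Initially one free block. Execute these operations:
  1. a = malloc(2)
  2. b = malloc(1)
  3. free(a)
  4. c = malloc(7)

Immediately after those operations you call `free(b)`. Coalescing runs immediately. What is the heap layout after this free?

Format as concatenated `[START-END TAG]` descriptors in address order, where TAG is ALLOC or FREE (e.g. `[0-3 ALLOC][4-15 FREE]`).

Answer: [0-2 FREE][3-9 ALLOC][10-23 FREE]

Derivation:
Op 1: a = malloc(2) -> a = 0; heap: [0-1 ALLOC][2-23 FREE]
Op 2: b = malloc(1) -> b = 2; heap: [0-1 ALLOC][2-2 ALLOC][3-23 FREE]
Op 3: free(a) -> (freed a); heap: [0-1 FREE][2-2 ALLOC][3-23 FREE]
Op 4: c = malloc(7) -> c = 3; heap: [0-1 FREE][2-2 ALLOC][3-9 ALLOC][10-23 FREE]
free(b): b = 2 -> block [2-2 ALLOC]; mark free, coalesce with adjacent free neighbors -> [0-2 FREE][3-9 ALLOC][10-23 FREE]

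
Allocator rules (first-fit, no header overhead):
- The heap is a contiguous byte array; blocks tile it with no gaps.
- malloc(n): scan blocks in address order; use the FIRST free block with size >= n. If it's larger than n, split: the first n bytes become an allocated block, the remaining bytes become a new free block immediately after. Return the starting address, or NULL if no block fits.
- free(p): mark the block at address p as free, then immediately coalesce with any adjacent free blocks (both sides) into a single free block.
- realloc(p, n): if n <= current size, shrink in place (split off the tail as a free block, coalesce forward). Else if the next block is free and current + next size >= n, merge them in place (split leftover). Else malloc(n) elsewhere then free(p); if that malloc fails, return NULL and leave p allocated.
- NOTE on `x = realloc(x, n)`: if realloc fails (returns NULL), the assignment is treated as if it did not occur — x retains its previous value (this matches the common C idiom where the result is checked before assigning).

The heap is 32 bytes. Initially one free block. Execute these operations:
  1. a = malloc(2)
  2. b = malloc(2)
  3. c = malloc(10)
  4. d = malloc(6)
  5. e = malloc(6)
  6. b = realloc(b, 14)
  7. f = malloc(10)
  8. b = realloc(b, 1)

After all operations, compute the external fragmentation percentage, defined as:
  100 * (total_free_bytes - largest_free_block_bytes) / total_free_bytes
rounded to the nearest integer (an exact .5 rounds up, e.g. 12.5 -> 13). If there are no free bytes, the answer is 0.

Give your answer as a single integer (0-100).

Answer: 14

Derivation:
Op 1: a = malloc(2) -> a = 0; heap: [0-1 ALLOC][2-31 FREE]
Op 2: b = malloc(2) -> b = 2; heap: [0-1 ALLOC][2-3 ALLOC][4-31 FREE]
Op 3: c = malloc(10) -> c = 4; heap: [0-1 ALLOC][2-3 ALLOC][4-13 ALLOC][14-31 FREE]
Op 4: d = malloc(6) -> d = 14; heap: [0-1 ALLOC][2-3 ALLOC][4-13 ALLOC][14-19 ALLOC][20-31 FREE]
Op 5: e = malloc(6) -> e = 20; heap: [0-1 ALLOC][2-3 ALLOC][4-13 ALLOC][14-19 ALLOC][20-25 ALLOC][26-31 FREE]
Op 6: b = realloc(b, 14) -> NULL (b unchanged); heap: [0-1 ALLOC][2-3 ALLOC][4-13 ALLOC][14-19 ALLOC][20-25 ALLOC][26-31 FREE]
Op 7: f = malloc(10) -> f = NULL; heap: [0-1 ALLOC][2-3 ALLOC][4-13 ALLOC][14-19 ALLOC][20-25 ALLOC][26-31 FREE]
Op 8: b = realloc(b, 1) -> b = 2; heap: [0-1 ALLOC][2-2 ALLOC][3-3 FREE][4-13 ALLOC][14-19 ALLOC][20-25 ALLOC][26-31 FREE]
Free blocks: [1 6] total_free=7 largest=6 -> 100*(7-6)/7 = 100/7 ≈ 14.286 -> rounds to 14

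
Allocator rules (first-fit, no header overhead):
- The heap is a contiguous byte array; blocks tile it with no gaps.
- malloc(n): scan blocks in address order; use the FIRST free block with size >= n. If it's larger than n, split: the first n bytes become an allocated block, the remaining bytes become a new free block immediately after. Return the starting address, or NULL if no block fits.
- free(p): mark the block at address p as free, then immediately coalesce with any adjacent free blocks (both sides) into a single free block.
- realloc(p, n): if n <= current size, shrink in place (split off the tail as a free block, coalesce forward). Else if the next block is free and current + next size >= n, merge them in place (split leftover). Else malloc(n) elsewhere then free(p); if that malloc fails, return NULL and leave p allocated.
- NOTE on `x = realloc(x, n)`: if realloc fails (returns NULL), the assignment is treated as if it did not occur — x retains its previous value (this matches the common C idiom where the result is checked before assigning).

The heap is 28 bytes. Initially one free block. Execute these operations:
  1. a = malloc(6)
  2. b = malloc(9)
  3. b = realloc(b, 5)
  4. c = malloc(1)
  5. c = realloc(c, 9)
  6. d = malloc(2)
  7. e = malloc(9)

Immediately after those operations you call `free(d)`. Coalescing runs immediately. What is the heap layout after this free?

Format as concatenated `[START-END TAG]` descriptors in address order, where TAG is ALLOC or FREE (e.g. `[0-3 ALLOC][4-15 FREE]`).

Answer: [0-5 ALLOC][6-10 ALLOC][11-19 ALLOC][20-27 FREE]

Derivation:
Op 1: a = malloc(6) -> a = 0; heap: [0-5 ALLOC][6-27 FREE]
Op 2: b = malloc(9) -> b = 6; heap: [0-5 ALLOC][6-14 ALLOC][15-27 FREE]
Op 3: b = realloc(b, 5) -> b = 6; heap: [0-5 ALLOC][6-10 ALLOC][11-27 FREE]
Op 4: c = malloc(1) -> c = 11; heap: [0-5 ALLOC][6-10 ALLOC][11-11 ALLOC][12-27 FREE]
Op 5: c = realloc(c, 9) -> c = 11; heap: [0-5 ALLOC][6-10 ALLOC][11-19 ALLOC][20-27 FREE]
Op 6: d = malloc(2) -> d = 20; heap: [0-5 ALLOC][6-10 ALLOC][11-19 ALLOC][20-21 ALLOC][22-27 FREE]
Op 7: e = malloc(9) -> e = NULL; heap: [0-5 ALLOC][6-10 ALLOC][11-19 ALLOC][20-21 ALLOC][22-27 FREE]
free(d): d = 20 -> block [20-21 ALLOC]; mark free, coalesce with adjacent free neighbors -> [0-5 ALLOC][6-10 ALLOC][11-19 ALLOC][20-27 FREE]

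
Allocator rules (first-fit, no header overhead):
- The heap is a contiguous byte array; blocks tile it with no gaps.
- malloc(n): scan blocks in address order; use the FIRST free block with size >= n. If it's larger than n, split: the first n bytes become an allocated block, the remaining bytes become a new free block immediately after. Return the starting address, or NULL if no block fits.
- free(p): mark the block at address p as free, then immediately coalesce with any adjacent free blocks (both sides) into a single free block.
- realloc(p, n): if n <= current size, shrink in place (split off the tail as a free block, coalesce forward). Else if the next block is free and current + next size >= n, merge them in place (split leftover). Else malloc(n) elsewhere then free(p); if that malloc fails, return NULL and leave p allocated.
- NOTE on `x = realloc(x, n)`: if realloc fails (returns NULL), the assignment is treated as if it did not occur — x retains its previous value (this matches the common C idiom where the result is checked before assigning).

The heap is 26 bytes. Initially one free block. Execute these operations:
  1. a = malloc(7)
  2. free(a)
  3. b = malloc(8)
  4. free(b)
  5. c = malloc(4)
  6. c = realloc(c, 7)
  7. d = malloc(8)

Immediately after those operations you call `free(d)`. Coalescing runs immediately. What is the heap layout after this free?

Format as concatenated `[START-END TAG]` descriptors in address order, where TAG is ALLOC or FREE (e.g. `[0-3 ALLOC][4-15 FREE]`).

Op 1: a = malloc(7) -> a = 0; heap: [0-6 ALLOC][7-25 FREE]
Op 2: free(a) -> (freed a); heap: [0-25 FREE]
Op 3: b = malloc(8) -> b = 0; heap: [0-7 ALLOC][8-25 FREE]
Op 4: free(b) -> (freed b); heap: [0-25 FREE]
Op 5: c = malloc(4) -> c = 0; heap: [0-3 ALLOC][4-25 FREE]
Op 6: c = realloc(c, 7) -> c = 0; heap: [0-6 ALLOC][7-25 FREE]
Op 7: d = malloc(8) -> d = 7; heap: [0-6 ALLOC][7-14 ALLOC][15-25 FREE]
free(d): d = 7 -> block [7-14 ALLOC]; mark free, coalesce with adjacent free neighbors -> [0-6 ALLOC][7-25 FREE]

Answer: [0-6 ALLOC][7-25 FREE]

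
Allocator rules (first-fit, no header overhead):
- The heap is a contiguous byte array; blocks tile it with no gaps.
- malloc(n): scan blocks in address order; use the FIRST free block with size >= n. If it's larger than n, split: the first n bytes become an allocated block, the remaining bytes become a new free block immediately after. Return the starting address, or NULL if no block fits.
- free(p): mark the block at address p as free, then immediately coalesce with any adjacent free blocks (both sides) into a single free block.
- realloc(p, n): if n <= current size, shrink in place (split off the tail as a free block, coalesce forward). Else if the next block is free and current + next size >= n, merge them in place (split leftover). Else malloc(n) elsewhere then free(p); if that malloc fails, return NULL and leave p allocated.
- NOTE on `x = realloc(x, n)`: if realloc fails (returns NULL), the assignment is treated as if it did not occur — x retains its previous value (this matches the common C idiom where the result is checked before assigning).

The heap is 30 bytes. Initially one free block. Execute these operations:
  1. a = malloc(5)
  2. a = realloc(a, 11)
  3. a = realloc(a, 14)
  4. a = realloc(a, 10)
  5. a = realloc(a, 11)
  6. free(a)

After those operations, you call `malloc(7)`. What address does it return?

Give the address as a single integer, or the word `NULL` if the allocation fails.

Op 1: a = malloc(5) -> a = 0; heap: [0-4 ALLOC][5-29 FREE]
Op 2: a = realloc(a, 11) -> a = 0; heap: [0-10 ALLOC][11-29 FREE]
Op 3: a = realloc(a, 14) -> a = 0; heap: [0-13 ALLOC][14-29 FREE]
Op 4: a = realloc(a, 10) -> a = 0; heap: [0-9 ALLOC][10-29 FREE]
Op 5: a = realloc(a, 11) -> a = 0; heap: [0-10 ALLOC][11-29 FREE]
Op 6: free(a) -> (freed a); heap: [0-29 FREE]
malloc(7): first-fit scan over [0-29 FREE] -> 0

Answer: 0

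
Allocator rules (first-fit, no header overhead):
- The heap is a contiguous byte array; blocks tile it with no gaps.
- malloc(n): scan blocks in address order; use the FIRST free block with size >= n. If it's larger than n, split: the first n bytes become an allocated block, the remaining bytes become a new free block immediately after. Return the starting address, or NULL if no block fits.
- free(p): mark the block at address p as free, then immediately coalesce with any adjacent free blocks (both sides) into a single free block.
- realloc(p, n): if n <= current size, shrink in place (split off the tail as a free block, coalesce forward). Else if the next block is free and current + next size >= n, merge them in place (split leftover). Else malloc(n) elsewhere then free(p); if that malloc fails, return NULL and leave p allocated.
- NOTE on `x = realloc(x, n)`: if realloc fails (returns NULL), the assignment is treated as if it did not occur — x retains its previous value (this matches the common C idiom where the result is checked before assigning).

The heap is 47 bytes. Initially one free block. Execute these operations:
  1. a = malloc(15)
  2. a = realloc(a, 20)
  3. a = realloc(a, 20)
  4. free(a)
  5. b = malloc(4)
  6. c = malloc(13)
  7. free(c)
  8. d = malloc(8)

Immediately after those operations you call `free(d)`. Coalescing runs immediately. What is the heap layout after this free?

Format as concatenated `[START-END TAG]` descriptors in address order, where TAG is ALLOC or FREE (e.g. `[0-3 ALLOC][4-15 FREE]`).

Op 1: a = malloc(15) -> a = 0; heap: [0-14 ALLOC][15-46 FREE]
Op 2: a = realloc(a, 20) -> a = 0; heap: [0-19 ALLOC][20-46 FREE]
Op 3: a = realloc(a, 20) -> a = 0; heap: [0-19 ALLOC][20-46 FREE]
Op 4: free(a) -> (freed a); heap: [0-46 FREE]
Op 5: b = malloc(4) -> b = 0; heap: [0-3 ALLOC][4-46 FREE]
Op 6: c = malloc(13) -> c = 4; heap: [0-3 ALLOC][4-16 ALLOC][17-46 FREE]
Op 7: free(c) -> (freed c); heap: [0-3 ALLOC][4-46 FREE]
Op 8: d = malloc(8) -> d = 4; heap: [0-3 ALLOC][4-11 ALLOC][12-46 FREE]
free(d): d = 4 -> block [4-11 ALLOC]; mark free, coalesce with adjacent free neighbors -> [0-3 ALLOC][4-46 FREE]

Answer: [0-3 ALLOC][4-46 FREE]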